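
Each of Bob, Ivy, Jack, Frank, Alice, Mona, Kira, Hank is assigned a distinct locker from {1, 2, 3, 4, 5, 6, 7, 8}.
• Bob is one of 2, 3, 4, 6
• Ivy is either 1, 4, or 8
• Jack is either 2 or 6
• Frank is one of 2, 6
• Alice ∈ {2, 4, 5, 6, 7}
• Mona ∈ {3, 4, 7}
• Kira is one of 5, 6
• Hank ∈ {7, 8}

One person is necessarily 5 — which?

Among the 8 variables, 1 fits only Ivy (and all 8 values in {1, 2, 3, 4, 5, 6, 7, 8} must be used), so Ivy = 1.
The 7 still-open variables together cover exactly {2, 3, 4, 5, 6, 7, 8} — 7 values for 7 variables — and 8 appears only in Hank's list, so Hank = 8.
The 2 variables Jack and Frank are confined to {2, 6}, which locks those values in; drop them from Bob, Alice, Kira.
So 5 goes to Kira.

Kira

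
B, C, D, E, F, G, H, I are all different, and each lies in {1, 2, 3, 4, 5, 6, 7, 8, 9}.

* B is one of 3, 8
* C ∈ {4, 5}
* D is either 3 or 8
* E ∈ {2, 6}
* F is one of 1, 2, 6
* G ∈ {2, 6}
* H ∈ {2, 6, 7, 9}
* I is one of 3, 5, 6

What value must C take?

4

B and D between them cover only {3, 8} — a naked pair. Remove those values from I.
E and G between them cover only {2, 6} — a naked pair. Remove those values from F, H, I.
F must be 1 (only option left).
I has just one choice, so I = 5. Strike 5 from C.
So C = 4.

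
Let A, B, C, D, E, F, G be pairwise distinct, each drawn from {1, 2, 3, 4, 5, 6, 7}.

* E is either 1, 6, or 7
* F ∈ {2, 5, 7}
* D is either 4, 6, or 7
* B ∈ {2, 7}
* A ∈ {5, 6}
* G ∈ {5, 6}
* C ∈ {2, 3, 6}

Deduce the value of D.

4

Among the 7 variables, 1 fits only E (and all 7 values in {1, 2, 3, 4, 5, 6, 7} must be used), so E = 1.
The 6 still-open variables draw from only 6 values {2, 3, 4, 5, 6, 7}, so each is used; only C can be 3, hence C = 3.
The 5 still-open variables together cover exactly {2, 4, 5, 6, 7} — 5 values for 5 variables — and 4 appears only in D's list, so D = 4.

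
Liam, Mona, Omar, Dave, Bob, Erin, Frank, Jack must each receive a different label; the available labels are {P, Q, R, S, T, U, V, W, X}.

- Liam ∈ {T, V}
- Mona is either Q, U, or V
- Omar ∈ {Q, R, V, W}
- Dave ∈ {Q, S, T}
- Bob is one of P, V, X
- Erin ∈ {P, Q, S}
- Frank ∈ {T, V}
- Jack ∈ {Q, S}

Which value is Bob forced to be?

Liam and Frank share exactly the 2 values {T, V}; by pigeonhole those values go to them, so strike T, V from Mona, Omar, Dave, Bob.
Dave and Jack between them cover only {Q, S} — a naked pair. Remove those values from Mona, Omar, Erin.
That leaves Mona = U.
Erin has just one choice, so Erin = P. Strike P from Bob.
So Bob = X.

X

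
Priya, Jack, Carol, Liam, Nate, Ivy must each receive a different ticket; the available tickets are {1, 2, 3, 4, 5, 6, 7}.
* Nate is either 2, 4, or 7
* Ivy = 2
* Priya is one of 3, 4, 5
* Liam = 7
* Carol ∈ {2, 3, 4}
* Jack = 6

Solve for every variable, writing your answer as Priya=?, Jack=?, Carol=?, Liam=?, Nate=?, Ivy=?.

Jack has just one choice, so Jack = 6.
Liam must be 7 (only option left). So Nate can't be 7.
Ivy has just one choice, so Ivy = 2. Eliminate 2 elsewhere: Carol, Nate.
Nate has just one choice, so Nate = 4. Strike 4 from Priya, Carol.
Carol has just one choice, so Carol = 3. So Priya can't be 3.
Priya's domain is down to {5}, so Priya = 5.

Priya=5, Jack=6, Carol=3, Liam=7, Nate=4, Ivy=2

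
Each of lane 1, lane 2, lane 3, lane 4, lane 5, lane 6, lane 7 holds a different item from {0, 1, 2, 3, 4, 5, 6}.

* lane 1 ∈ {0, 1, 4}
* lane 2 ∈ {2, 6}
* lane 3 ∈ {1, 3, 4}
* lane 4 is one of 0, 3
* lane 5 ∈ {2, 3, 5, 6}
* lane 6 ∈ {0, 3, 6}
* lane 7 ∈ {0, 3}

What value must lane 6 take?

The 7 variables together cover exactly {0, 1, 2, 3, 4, 5, 6} — 7 values for 7 variables — and 5 appears only in lane 5's list, so lane 5 = 5.
Among the 6 still-open variables, 2 fits only lane 2 (and all 6 values in {0, 1, 2, 3, 4, 6} must be used), so lane 2 = 2.
The 5 still-open variables together cover exactly {0, 1, 3, 4, 6} — 5 values for 5 variables — and 6 appears only in lane 6's list, so lane 6 = 6.

6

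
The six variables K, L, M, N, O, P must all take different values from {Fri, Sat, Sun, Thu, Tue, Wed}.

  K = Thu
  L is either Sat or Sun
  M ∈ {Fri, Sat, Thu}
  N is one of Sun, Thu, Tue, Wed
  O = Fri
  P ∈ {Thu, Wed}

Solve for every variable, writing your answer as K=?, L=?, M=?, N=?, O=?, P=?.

K's domain is down to {Thu}, so K = Thu. Eliminate Thu elsewhere: M, N, P.
That leaves O = Fri. Eliminate Fri elsewhere: M.
P's domain is down to {Wed}, so P = Wed. Remove Wed from N.
M must be Sat (only option left). Strike Sat from L.
L must be Sun (only option left). Remove Sun from N.
N must be Tue (only option left).

K=Thu, L=Sun, M=Sat, N=Tue, O=Fri, P=Wed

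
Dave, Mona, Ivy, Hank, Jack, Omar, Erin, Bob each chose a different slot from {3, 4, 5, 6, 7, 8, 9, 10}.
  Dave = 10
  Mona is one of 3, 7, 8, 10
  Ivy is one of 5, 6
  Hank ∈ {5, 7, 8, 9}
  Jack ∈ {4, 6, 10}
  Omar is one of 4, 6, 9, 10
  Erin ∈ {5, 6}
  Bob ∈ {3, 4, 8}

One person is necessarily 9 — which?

Omar

Dave must be 10 (only option left). Strike 10 from Mona, Jack, Omar.
The 2 variables Ivy and Erin are confined to {5, 6}, which locks those values in; drop them from Hank, Jack, Omar.
Jack's domain is down to {4}, so Jack = 4. Remove 4 from Omar, Bob.
So 9 goes to Omar.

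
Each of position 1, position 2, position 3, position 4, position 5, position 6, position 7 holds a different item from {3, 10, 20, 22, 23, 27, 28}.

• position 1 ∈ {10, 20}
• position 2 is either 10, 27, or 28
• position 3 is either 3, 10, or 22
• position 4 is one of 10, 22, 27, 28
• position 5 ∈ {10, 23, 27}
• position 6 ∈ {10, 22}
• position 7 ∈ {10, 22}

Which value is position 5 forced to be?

Among the 7 variables, 3 fits only position 3 (and all 7 values in {3, 10, 20, 22, 23, 27, 28} must be used), so position 3 = 3.
The 6 still-open variables together cover exactly {10, 20, 22, 23, 27, 28} — 6 values for 6 variables — and 20 appears only in position 1's list, so position 1 = 20.
The 5 still-open variables together cover exactly {10, 22, 23, 27, 28} — 5 values for 5 variables — and 23 appears only in position 5's list, so position 5 = 23.

23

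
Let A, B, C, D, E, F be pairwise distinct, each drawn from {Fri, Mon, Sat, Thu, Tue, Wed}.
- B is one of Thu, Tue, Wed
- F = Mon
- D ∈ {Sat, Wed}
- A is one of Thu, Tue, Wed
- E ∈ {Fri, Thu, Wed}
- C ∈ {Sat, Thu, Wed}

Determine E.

F must be Mon (only option left).
The 5 still-open variables draw from only 5 values {Fri, Sat, Thu, Tue, Wed}, so each is used; only E can be Fri, hence E = Fri.

Fri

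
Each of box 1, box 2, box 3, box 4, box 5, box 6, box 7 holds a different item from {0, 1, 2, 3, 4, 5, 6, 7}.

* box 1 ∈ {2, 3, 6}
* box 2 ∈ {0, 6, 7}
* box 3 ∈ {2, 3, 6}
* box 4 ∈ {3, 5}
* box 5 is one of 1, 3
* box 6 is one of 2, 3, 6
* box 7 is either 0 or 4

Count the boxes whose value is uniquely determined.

2

The 3 variables box 1, box 3, box 6 are confined to {2, 3, 6}, which locks those values in; drop them from box 2, box 4, box 5.
box 4 has just one choice, so box 4 = 5.
box 5 has just one choice, so box 5 = 1.
Determined: box 4=5, box 5=1. The other boxes each still have more than one consistent value. That makes 2.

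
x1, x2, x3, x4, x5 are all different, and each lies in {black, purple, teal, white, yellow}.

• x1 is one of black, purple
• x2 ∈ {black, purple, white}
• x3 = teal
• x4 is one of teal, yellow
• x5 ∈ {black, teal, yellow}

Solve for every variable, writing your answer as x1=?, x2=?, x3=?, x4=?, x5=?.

x1=purple, x2=white, x3=teal, x4=yellow, x5=black

x3's domain is down to {teal}, so x3 = teal. Eliminate teal elsewhere: x4, x5.
x4 has just one choice, so x4 = yellow. Eliminate yellow elsewhere: x5.
x5 has just one choice, so x5 = black. Eliminate black elsewhere: x1, x2.
x1 has just one choice, so x1 = purple. Eliminate purple elsewhere: x2.
x2 must be white (only option left).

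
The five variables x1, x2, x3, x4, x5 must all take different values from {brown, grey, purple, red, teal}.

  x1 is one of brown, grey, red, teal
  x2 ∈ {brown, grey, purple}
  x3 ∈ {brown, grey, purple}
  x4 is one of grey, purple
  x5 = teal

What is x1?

x5's domain is down to {teal}, so x5 = teal. Remove teal from x1.
The 4 still-open variables draw from only 4 values {brown, grey, purple, red}, so each is used; only x1 can be red, hence x1 = red.

red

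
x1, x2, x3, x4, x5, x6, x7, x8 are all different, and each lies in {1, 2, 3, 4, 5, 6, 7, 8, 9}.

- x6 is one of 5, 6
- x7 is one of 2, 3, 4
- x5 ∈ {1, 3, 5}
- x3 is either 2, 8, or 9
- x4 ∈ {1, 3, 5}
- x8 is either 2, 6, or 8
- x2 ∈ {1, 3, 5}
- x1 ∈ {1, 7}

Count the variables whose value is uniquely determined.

2

x2, x4, x5 share exactly the 3 values {1, 3, 5}; by pigeonhole those values go to them, so strike 1, 3, 5 from x1, x6, x7.
x1 has just one choice, so x1 = 7.
That leaves x6 = 6. Strike 6 from x8.
Determined: x1=7, x6=6. The other variables each still have more than one consistent value. That makes 2.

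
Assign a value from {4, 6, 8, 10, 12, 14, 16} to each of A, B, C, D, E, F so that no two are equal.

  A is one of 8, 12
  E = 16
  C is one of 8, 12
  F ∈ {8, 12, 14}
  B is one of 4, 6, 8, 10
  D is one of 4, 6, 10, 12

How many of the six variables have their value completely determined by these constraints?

2

E's domain is down to {16}, so E = 16.
A and C between them cover only {8, 12} — a naked pair. Remove those values from B, D, F.
F has just one choice, so F = 14.
Determined: E=16, F=14. The other variables each still have more than one consistent value. That makes 2.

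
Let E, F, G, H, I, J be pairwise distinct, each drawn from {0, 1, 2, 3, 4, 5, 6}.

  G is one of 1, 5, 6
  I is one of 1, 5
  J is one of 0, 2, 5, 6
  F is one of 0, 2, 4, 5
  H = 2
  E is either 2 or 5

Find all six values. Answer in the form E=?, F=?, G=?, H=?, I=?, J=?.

H must be 2 (only option left). Eliminate 2 elsewhere: E, F, J.
E's domain is down to {5}, so E = 5. Eliminate 5 elsewhere: F, G, I, J.
I's domain is down to {1}, so I = 1. Strike 1 from G.
G must be 6 (only option left). So J can't be 6.
That leaves J = 0. Eliminate 0 elsewhere: F.
F's domain is down to {4}, so F = 4.

E=5, F=4, G=6, H=2, I=1, J=0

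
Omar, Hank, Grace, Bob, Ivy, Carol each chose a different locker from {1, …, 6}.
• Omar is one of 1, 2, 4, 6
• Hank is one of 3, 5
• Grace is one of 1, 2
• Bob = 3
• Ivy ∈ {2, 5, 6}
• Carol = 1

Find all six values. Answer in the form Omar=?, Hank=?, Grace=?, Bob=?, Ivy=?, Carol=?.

Bob has just one choice, so Bob = 3. Remove 3 from Hank.
That leaves Carol = 1. So Omar, Grace can't be 1.
That leaves Hank = 5. Strike 5 from Ivy.
Grace's domain is down to {2}, so Grace = 2. Strike 2 from Omar, Ivy.
Ivy's domain is down to {6}, so Ivy = 6. Eliminate 6 elsewhere: Omar.
Omar has just one choice, so Omar = 4.

Omar=4, Hank=5, Grace=2, Bob=3, Ivy=6, Carol=1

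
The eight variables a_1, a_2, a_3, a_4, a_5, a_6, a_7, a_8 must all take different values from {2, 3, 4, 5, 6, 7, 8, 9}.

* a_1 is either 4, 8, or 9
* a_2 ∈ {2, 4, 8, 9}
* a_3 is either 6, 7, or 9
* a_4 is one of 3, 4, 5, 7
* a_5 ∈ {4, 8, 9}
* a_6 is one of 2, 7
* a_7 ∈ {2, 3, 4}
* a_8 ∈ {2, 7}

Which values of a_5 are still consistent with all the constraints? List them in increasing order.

4, 8, 9

The 8 variables together cover exactly {2, 3, 4, 5, 6, 7, 8, 9} — 8 values for 8 variables — and 5 appears only in a_4's list, so a_4 = 5.
The 7 still-open variables draw from only 7 values {2, 3, 4, 6, 7, 8, 9}, so each is used; only a_7 can be 3, hence a_7 = 3.
Among the 6 still-open variables, 6 fits only a_3 (and all 6 values in {2, 4, 6, 7, 8, 9} must be used), so a_3 = 6.
a_6 and a_8 between them cover only {2, 7} — a naked pair. Remove those values from a_2.
No further eliminations apply; a_5 can still be any of 4, 8, 9.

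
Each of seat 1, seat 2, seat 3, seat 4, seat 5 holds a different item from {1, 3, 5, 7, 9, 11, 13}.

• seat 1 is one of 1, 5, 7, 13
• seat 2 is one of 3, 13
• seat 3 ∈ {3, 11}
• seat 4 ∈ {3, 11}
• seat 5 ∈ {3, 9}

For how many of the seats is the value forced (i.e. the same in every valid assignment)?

The 2 variables seat 3 and seat 4 are confined to {3, 11}, which locks those values in; drop them from seat 2, seat 5.
That leaves seat 2 = 13. Remove 13 from seat 1.
That leaves seat 5 = 9.
Determined: seat 2=13, seat 5=9. The other seats each still have more than one consistent value. That makes 2.

2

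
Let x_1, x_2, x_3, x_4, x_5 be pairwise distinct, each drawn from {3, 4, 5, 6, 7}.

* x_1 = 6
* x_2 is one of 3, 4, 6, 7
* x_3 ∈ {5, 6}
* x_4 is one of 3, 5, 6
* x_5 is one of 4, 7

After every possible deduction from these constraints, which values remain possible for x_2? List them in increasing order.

4, 7

x_1 has just one choice, so x_1 = 6. Remove 6 from x_2, x_3, x_4.
That leaves x_3 = 5. Strike 5 from x_4.
x_4 has just one choice, so x_4 = 3. So x_2 can't be 3.
No further eliminations apply; x_2 can still be any of 4, 7.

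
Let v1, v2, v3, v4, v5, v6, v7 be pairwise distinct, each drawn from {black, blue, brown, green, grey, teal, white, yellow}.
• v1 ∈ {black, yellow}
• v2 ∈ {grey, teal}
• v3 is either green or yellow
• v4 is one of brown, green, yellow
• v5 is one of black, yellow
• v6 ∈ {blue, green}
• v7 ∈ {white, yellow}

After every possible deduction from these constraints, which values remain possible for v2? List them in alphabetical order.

grey, teal

The 2 variables v1 and v5 are confined to {black, yellow}, which locks those values in; drop them from v3, v4, v7.
v3 has just one choice, so v3 = green. Remove green from v4, v6.
v4 has just one choice, so v4 = brown.
v6 must be blue (only option left).
That leaves v7 = white.
No further eliminations apply; v2 can still be any of grey, teal.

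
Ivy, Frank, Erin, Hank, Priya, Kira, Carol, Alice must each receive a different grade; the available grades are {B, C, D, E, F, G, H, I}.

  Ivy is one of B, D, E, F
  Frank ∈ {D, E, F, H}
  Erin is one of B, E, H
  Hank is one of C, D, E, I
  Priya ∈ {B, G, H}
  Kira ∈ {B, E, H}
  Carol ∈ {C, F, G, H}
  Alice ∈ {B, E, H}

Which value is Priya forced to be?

The 8 variables draw from only 8 values {B, C, D, E, F, G, H, I}, so each is used; only Hank can be I, hence Hank = I.
Among the 7 still-open variables, C fits only Carol (and all 7 values in {B, C, D, E, F, G, H} must be used), so Carol = C.
The 6 still-open variables together cover exactly {B, D, E, F, G, H} — 6 values for 6 variables — and G appears only in Priya's list, so Priya = G.

G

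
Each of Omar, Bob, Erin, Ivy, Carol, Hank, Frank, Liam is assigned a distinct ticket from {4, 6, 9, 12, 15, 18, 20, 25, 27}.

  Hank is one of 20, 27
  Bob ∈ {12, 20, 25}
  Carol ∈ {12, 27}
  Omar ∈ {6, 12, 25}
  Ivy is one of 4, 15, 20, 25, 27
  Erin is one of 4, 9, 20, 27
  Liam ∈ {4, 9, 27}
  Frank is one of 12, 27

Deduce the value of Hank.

20

Among the 8 variables, 6 fits only Omar (and all 8 values in {4, 6, 9, 12, 15, 20, 25, 27} must be used), so Omar = 6.
The 7 still-open variables together cover exactly {4, 9, 12, 15, 20, 25, 27} — 7 values for 7 variables — and 15 appears only in Ivy's list, so Ivy = 15.
The 6 still-open variables together cover exactly {4, 9, 12, 20, 25, 27} — 6 values for 6 variables — and 25 appears only in Bob's list, so Bob = 25.
Carol and Frank between them cover only {12, 27} — a naked pair. Remove those values from Erin, Hank, Liam.
So Hank = 20.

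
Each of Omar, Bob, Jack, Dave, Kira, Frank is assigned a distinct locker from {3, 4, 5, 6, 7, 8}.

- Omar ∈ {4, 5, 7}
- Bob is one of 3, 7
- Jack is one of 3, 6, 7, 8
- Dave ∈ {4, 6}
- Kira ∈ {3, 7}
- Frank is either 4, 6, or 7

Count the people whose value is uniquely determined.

The 6 variables together cover exactly {3, 4, 5, 6, 7, 8} — 6 values for 6 variables — and 5 appears only in Omar's list, so Omar = 5.
The 5 still-open variables draw from only 5 values {3, 4, 6, 7, 8}, so each is used; only Jack can be 8, hence Jack = 8.
Bob and Kira between them cover only {3, 7} — a naked pair. Remove those values from Frank.
Determined: Omar=5, Jack=8. The other people each still have more than one consistent value. That makes 2.

2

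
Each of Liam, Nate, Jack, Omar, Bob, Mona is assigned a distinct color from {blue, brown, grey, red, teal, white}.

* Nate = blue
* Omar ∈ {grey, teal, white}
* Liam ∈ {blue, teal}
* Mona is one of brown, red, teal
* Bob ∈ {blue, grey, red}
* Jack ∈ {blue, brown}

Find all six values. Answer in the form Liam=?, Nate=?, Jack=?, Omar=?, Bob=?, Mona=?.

Liam=teal, Nate=blue, Jack=brown, Omar=white, Bob=grey, Mona=red

Nate has just one choice, so Nate = blue. So Liam, Jack, Bob can't be blue.
Jack's domain is down to {brown}, so Jack = brown. Eliminate brown elsewhere: Mona.
Liam has just one choice, so Liam = teal. So Omar, Mona can't be teal.
That leaves Mona = red. Remove red from Bob.
Bob's domain is down to {grey}, so Bob = grey. Eliminate grey elsewhere: Omar.
Omar must be white (only option left).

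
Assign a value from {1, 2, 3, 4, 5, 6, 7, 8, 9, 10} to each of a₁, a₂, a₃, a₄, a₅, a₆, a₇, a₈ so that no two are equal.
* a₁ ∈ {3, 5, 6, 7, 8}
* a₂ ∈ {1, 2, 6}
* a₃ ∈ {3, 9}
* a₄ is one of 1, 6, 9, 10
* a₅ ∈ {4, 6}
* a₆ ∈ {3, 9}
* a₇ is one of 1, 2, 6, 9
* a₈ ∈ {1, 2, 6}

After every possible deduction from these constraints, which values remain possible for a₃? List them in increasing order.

a₃ and a₆ between them cover only {3, 9} — a naked pair. Remove those values from a₁, a₄, a₇.
a₂, a₇, a₈ share exactly the 3 values {1, 2, 6}; by pigeonhole those values go to them, so strike 1, 2, 6 from a₁, a₄, a₅.
That leaves a₄ = 10.
a₅ must be 4 (only option left).
No further eliminations apply; a₃ can still be any of 3, 9.

3, 9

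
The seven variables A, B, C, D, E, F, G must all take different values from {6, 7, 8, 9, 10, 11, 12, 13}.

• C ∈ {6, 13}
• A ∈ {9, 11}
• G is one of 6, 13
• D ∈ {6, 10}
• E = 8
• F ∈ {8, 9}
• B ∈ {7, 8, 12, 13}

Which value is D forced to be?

E's domain is down to {8}, so E = 8. So B, F can't be 8.
F must be 9 (only option left). So A can't be 9.
A's domain is down to {11}, so A = 11.
The 2 variables C and G are confined to {6, 13}, which locks those values in; drop them from B, D.
So D = 10.

10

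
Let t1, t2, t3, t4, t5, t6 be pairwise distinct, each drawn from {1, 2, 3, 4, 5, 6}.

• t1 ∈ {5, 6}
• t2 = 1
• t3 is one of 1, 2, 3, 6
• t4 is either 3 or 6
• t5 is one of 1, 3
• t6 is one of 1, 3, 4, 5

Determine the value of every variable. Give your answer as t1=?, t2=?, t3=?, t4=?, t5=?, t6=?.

t1=5, t2=1, t3=2, t4=6, t5=3, t6=4

t2 has just one choice, so t2 = 1. So t3, t5, t6 can't be 1.
t5 must be 3 (only option left). So t3, t4, t6 can't be 3.
t4 must be 6 (only option left). So t1, t3 can't be 6.
t1 has just one choice, so t1 = 5. Remove 5 from t6.
t3 must be 2 (only option left).
t6 must be 4 (only option left).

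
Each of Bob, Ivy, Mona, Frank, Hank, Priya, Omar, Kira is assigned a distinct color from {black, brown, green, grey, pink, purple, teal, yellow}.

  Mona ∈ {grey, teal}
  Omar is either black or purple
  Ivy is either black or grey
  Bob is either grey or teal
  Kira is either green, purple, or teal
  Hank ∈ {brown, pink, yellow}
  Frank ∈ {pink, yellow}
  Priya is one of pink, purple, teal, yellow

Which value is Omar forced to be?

The 8 variables together cover exactly {black, brown, green, grey, pink, purple, teal, yellow} — 8 values for 8 variables — and brown appears only in Hank's list, so Hank = brown.
The 7 still-open variables together cover exactly {black, green, grey, pink, purple, teal, yellow} — 7 values for 7 variables — and green appears only in Kira's list, so Kira = green.
The 2 variables Bob and Mona are confined to {grey, teal}, which locks those values in; drop them from Ivy, Priya.
That leaves Ivy = black. Remove black from Omar.
So Omar = purple.

purple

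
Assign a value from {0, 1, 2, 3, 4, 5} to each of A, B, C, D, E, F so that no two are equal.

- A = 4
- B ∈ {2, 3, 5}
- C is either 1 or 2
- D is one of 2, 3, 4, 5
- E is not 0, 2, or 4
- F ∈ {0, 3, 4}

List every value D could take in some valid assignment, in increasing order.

A's domain is down to {4}, so A = 4. Remove 4 from D, F.
The 5 still-open variables draw from only 5 values {0, 1, 2, 3, 5}, so each is used; only F can be 0, hence F = 0.
No further eliminations apply; D can still be any of 2, 3, 5.

2, 3, 5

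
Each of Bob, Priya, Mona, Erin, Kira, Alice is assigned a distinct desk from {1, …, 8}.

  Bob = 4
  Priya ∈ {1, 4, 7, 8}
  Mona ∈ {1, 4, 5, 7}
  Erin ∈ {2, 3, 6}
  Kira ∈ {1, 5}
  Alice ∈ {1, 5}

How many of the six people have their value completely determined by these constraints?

Bob's domain is down to {4}, so Bob = 4. So Priya, Mona can't be 4.
The 2 variables Kira and Alice are confined to {1, 5}, which locks those values in; drop them from Priya, Mona.
Mona must be 7 (only option left). Remove 7 from Priya.
Priya's domain is down to {8}, so Priya = 8.
Determined: Bob=4, Priya=8, Mona=7. The other people each still have more than one consistent value. That makes 3.

3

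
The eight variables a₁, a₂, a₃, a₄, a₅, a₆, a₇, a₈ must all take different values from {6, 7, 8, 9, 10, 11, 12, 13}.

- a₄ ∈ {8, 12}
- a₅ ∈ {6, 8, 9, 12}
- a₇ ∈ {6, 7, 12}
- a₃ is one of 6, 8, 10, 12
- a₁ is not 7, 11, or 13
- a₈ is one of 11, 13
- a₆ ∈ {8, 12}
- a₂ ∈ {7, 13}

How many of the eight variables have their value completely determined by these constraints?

The 8 variables draw from only 8 values {6, 7, 8, 9, 10, 11, 12, 13}, so each is used; only a₈ can be 11, hence a₈ = 11.
The 7 still-open variables together cover exactly {6, 7, 8, 9, 10, 12, 13} — 7 values for 7 variables — and 13 appears only in a₂'s list, so a₂ = 13.
Among the 6 still-open variables, 7 fits only a₇ (and all 6 values in {6, 7, 8, 9, 10, 12} must be used), so a₇ = 7.
a₄ and a₆ share exactly the 2 values {8, 12}; by pigeonhole those values go to them, so strike 8, 12 from a₁, a₃, a₅.
Determined: a₂=13, a₇=7, a₈=11. The other variables each still have more than one consistent value. That makes 3.

3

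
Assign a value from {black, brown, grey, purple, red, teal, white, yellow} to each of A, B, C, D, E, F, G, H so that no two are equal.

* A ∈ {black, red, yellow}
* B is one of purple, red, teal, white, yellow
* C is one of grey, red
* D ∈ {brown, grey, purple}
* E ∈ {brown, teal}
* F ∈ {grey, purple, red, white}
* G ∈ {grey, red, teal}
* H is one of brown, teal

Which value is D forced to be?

The 8 variables draw from only 8 values {black, brown, grey, purple, red, teal, white, yellow}, so each is used; only A can be black, hence A = black.
Among the 7 still-open variables, yellow fits only B (and all 7 values in {brown, grey, purple, red, teal, white, yellow} must be used), so B = yellow.
The 6 still-open variables draw from only 6 values {brown, grey, purple, red, teal, white}, so each is used; only F can be white, hence F = white.
Among the 5 still-open variables, purple fits only D (and all 5 values in {brown, grey, purple, red, teal} must be used), so D = purple.

purple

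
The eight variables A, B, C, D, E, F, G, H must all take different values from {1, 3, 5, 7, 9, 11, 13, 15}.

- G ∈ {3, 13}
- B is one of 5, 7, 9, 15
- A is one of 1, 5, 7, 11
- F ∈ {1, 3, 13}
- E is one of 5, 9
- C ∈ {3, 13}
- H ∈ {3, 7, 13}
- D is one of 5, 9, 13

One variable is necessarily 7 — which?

H

The 8 variables draw from only 8 values {1, 3, 5, 7, 9, 11, 13, 15}, so each is used; only A can be 11, hence A = 11.
The 7 still-open variables draw from only 7 values {1, 3, 5, 7, 9, 13, 15}, so each is used; only F can be 1, hence F = 1.
The 6 still-open variables together cover exactly {3, 5, 7, 9, 13, 15} — 6 values for 6 variables — and 15 appears only in B's list, so B = 15.
The 5 still-open variables together cover exactly {3, 5, 7, 9, 13} — 5 values for 5 variables — and 7 appears only in H's list, so H = 7.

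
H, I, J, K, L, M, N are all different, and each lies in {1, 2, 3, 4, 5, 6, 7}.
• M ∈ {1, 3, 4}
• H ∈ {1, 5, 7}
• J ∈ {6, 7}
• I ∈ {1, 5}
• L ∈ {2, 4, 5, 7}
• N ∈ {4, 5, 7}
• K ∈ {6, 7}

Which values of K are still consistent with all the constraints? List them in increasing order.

6, 7

The 7 variables draw from only 7 values {1, 2, 3, 4, 5, 6, 7}, so each is used; only L can be 2, hence L = 2.
The 6 still-open variables draw from only 6 values {1, 3, 4, 5, 6, 7}, so each is used; only M can be 3, hence M = 3.
The 5 still-open variables together cover exactly {1, 4, 5, 6, 7} — 5 values for 5 variables — and 4 appears only in N's list, so N = 4.
J and K share exactly the 2 values {6, 7}; by pigeonhole those values go to them, so strike 6, 7 from H.
No further eliminations apply; K can still be any of 6, 7.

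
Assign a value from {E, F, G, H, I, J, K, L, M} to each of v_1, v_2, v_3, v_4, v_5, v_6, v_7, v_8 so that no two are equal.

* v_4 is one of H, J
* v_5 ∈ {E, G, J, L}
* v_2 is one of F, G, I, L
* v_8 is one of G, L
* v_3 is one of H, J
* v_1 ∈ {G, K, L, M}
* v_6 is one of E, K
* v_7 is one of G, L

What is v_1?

v_3 and v_4 share exactly the 2 values {H, J}; by pigeonhole those values go to them, so strike H, J from v_5.
The 2 variables v_7 and v_8 are confined to {G, L}, which locks those values in; drop them from v_1, v_2, v_5.
v_5's domain is down to {E}, so v_5 = E. So v_6 can't be E.
v_6's domain is down to {K}, so v_6 = K. So v_1 can't be K.
So v_1 = M.

M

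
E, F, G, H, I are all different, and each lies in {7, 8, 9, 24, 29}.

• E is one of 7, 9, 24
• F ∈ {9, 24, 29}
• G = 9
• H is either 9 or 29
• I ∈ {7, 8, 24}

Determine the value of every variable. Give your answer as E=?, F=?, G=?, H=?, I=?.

E=7, F=24, G=9, H=29, I=8

G must be 9 (only option left). Remove 9 from E, F, H.
That leaves H = 29. Eliminate 29 elsewhere: F.
That leaves F = 24. Strike 24 from E, I.
That leaves E = 7. So I can't be 7.
I must be 8 (only option left).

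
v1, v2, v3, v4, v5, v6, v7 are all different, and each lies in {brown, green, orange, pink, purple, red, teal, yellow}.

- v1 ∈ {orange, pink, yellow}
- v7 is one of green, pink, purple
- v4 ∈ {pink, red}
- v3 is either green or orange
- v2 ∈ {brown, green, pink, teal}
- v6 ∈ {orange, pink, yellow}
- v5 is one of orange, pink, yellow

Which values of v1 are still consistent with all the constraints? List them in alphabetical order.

orange, pink, yellow

v1, v5, v6 between them cover only {orange, pink, yellow} — a naked triple. Remove those values from v2, v3, v4, v7.
v3's domain is down to {green}, so v3 = green. Eliminate green elsewhere: v2, v7.
That leaves v4 = red.
v7 has just one choice, so v7 = purple.
No further eliminations apply; v1 can still be any of orange, pink, yellow.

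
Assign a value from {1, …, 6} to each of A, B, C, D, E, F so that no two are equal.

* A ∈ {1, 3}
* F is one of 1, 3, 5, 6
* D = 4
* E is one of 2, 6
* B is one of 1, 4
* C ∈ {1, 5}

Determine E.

D must be 4 (only option left). Eliminate 4 elsewhere: B.
B must be 1 (only option left). Remove 1 from A, C, F.
C has just one choice, so C = 5. So F can't be 5.
A has just one choice, so A = 3. So F can't be 3.
That leaves F = 6. Strike 6 from E.
So E = 2.

2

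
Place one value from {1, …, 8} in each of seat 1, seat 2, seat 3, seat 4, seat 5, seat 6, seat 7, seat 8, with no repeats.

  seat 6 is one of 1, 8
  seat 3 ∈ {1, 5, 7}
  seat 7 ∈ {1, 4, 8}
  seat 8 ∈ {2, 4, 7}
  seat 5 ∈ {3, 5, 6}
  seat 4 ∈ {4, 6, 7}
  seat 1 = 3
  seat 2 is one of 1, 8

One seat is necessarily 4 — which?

seat 7

seat 1's domain is down to {3}, so seat 1 = 3. Eliminate 3 elsewhere: seat 5.
The 7 still-open variables draw from only 7 values {1, 2, 4, 5, 6, 7, 8}, so each is used; only seat 8 can be 2, hence seat 8 = 2.
seat 2 and seat 6 between them cover only {1, 8} — a naked pair. Remove those values from seat 3, seat 7.
So 4 goes to seat 7.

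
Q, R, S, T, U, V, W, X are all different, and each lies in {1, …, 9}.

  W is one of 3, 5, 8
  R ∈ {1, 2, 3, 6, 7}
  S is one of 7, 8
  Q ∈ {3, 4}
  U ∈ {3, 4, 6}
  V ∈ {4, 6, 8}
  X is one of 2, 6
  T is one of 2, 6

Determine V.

The 8 variables together cover exactly {1, 2, 3, 4, 5, 6, 7, 8} — 8 values for 8 variables — and 1 appears only in R's list, so R = 1.
The 7 still-open variables together cover exactly {2, 3, 4, 5, 6, 7, 8} — 7 values for 7 variables — and 5 appears only in W's list, so W = 5.
Among the 6 still-open variables, 7 fits only S (and all 6 values in {2, 3, 4, 6, 7, 8} must be used), so S = 7.
The 5 still-open variables draw from only 5 values {2, 3, 4, 6, 8}, so each is used; only V can be 8, hence V = 8.

8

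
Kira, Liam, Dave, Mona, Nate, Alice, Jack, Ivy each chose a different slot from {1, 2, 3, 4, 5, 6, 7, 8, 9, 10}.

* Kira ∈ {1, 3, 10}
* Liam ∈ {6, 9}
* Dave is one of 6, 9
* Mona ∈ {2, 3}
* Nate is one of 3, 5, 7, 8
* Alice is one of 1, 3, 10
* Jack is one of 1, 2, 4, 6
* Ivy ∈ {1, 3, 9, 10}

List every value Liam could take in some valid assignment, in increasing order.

6, 9

Liam and Dave between them cover only {6, 9} — a naked pair. Remove those values from Jack, Ivy.
The 3 variables Kira, Alice, Ivy are confined to {1, 3, 10}, which locks those values in; drop them from Mona, Nate, Jack.
Mona must be 2 (only option left). Strike 2 from Jack.
Jack's domain is down to {4}, so Jack = 4.
No further eliminations apply; Liam can still be any of 6, 9.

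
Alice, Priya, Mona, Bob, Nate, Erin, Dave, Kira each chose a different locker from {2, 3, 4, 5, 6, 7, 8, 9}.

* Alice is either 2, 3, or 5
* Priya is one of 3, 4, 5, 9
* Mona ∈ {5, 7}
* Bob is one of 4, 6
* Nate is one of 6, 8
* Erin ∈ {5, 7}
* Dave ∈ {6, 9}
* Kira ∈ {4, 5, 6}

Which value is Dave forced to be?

9

The 8 variables together cover exactly {2, 3, 4, 5, 6, 7, 8, 9} — 8 values for 8 variables — and 2 appears only in Alice's list, so Alice = 2.
The 7 still-open variables together cover exactly {3, 4, 5, 6, 7, 8, 9} — 7 values for 7 variables — and 3 appears only in Priya's list, so Priya = 3.
The 6 still-open variables draw from only 6 values {4, 5, 6, 7, 8, 9}, so each is used; only Nate can be 8, hence Nate = 8.
The 5 still-open variables together cover exactly {4, 5, 6, 7, 9} — 5 values for 5 variables — and 9 appears only in Dave's list, so Dave = 9.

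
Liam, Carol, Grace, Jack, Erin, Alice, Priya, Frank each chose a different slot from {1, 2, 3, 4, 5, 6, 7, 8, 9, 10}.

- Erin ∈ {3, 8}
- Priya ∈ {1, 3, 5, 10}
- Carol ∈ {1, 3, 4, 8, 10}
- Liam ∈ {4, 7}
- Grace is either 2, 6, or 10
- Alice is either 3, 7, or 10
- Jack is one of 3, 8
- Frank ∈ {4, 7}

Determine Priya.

5

Liam and Frank between them cover only {4, 7} — a naked pair. Remove those values from Carol, Alice.
Jack and Erin share exactly the 2 values {3, 8}; by pigeonhole those values go to them, so strike 3, 8 from Carol, Alice, Priya.
That leaves Alice = 10. Remove 10 from Carol, Grace, Priya.
That leaves Carol = 1. So Priya can't be 1.
So Priya = 5.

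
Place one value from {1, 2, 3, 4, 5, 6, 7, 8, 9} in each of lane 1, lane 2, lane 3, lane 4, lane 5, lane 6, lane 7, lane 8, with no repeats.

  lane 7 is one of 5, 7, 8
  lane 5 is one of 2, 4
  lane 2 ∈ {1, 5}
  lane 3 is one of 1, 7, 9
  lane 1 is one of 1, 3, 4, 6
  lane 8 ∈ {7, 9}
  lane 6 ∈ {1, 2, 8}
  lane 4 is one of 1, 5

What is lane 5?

lane 2 and lane 4 between them cover only {1, 5} — a naked pair. Remove those values from lane 1, lane 3, lane 6, lane 7.
The 2 variables lane 3 and lane 8 are confined to {7, 9}, which locks those values in; drop them from lane 7.
lane 7 must be 8 (only option left). Eliminate 8 elsewhere: lane 6.
lane 6 has just one choice, so lane 6 = 2. So lane 5 can't be 2.
So lane 5 = 4.

4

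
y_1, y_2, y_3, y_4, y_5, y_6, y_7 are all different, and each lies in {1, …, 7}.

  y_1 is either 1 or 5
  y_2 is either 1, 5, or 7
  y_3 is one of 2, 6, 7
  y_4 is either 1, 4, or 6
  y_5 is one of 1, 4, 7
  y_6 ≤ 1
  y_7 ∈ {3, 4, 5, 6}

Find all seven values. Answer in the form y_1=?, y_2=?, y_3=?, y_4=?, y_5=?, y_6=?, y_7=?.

y_1=5, y_2=7, y_3=2, y_4=6, y_5=4, y_6=1, y_7=3

y_6 must be 1 (only option left). Eliminate 1 elsewhere: y_1, y_2, y_4, y_5.
y_1 has just one choice, so y_1 = 5. Strike 5 from y_2, y_7.
y_2 has just one choice, so y_2 = 7. So y_3, y_5 can't be 7.
That leaves y_5 = 4. So y_4, y_7 can't be 4.
y_4 must be 6 (only option left). So y_3, y_7 can't be 6.
y_7 must be 3 (only option left).
y_3 has just one choice, so y_3 = 2.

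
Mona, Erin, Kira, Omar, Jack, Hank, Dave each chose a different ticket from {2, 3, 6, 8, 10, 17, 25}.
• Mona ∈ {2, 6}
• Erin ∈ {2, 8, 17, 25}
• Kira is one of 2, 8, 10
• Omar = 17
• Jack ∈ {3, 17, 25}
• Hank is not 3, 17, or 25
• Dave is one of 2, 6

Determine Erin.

25

Omar's domain is down to {17}, so Omar = 17. Strike 17 from Erin, Jack.
Among the 6 still-open variables, 3 fits only Jack (and all 6 values in {2, 3, 6, 8, 10, 25} must be used), so Jack = 3.
Among the 5 still-open variables, 25 fits only Erin (and all 5 values in {2, 6, 8, 10, 25} must be used), so Erin = 25.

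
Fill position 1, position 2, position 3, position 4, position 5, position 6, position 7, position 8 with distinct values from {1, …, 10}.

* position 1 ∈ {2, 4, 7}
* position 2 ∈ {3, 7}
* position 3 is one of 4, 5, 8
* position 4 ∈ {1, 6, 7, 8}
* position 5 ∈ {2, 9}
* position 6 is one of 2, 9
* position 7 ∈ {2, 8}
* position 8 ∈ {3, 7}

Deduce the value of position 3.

5

position 2 and position 8 between them cover only {3, 7} — a naked pair. Remove those values from position 1, position 4.
The 2 variables position 5 and position 6 are confined to {2, 9}, which locks those values in; drop them from position 1, position 7.
position 1 has just one choice, so position 1 = 4. Strike 4 from position 3.
That leaves position 7 = 8. So position 3, position 4 can't be 8.
So position 3 = 5.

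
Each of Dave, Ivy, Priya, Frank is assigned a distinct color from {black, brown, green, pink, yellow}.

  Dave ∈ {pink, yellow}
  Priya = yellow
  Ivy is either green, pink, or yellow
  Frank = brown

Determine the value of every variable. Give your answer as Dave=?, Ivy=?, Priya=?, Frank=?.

Dave=pink, Ivy=green, Priya=yellow, Frank=brown

Priya must be yellow (only option left). Strike yellow from Dave, Ivy.
Frank has just one choice, so Frank = brown.
Dave's domain is down to {pink}, so Dave = pink. Eliminate pink elsewhere: Ivy.
Ivy's domain is down to {green}, so Ivy = green.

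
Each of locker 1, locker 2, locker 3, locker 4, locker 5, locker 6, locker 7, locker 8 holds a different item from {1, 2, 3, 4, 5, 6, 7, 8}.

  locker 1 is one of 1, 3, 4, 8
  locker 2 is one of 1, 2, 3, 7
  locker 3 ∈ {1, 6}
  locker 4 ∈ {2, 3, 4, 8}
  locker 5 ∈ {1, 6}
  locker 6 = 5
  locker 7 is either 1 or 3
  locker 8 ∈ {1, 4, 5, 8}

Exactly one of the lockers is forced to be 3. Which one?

locker 7

locker 6 has just one choice, so locker 6 = 5. So locker 8 can't be 5.
The 7 still-open variables together cover exactly {1, 2, 3, 4, 6, 7, 8} — 7 values for 7 variables — and 7 appears only in locker 2's list, so locker 2 = 7.
The 6 still-open variables together cover exactly {1, 2, 3, 4, 6, 8} — 6 values for 6 variables — and 2 appears only in locker 4's list, so locker 4 = 2.
locker 3 and locker 5 share exactly the 2 values {1, 6}; by pigeonhole those values go to them, so strike 1, 6 from locker 1, locker 7, locker 8.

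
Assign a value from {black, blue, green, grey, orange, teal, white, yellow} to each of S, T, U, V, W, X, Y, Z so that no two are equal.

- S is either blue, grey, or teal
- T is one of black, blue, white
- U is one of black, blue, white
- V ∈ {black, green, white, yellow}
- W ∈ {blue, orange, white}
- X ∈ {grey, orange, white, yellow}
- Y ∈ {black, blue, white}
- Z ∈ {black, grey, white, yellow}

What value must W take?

The 8 variables draw from only 8 values {black, blue, green, grey, orange, teal, white, yellow}, so each is used; only V can be green, hence V = green.
The 7 still-open variables together cover exactly {black, blue, grey, orange, teal, white, yellow} — 7 values for 7 variables — and teal appears only in S's list, so S = teal.
T, U, Y share exactly the 3 values {black, blue, white}; by pigeonhole those values go to them, so strike black, blue, white from W, X, Z.
So W = orange.

orange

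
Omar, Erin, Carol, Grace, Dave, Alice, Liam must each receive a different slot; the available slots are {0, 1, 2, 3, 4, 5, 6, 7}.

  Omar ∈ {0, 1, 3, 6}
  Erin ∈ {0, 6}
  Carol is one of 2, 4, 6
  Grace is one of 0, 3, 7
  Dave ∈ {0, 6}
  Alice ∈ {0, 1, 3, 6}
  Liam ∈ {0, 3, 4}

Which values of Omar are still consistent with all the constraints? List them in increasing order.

1, 3

The 7 variables together cover exactly {0, 1, 2, 3, 4, 6, 7} — 7 values for 7 variables — and 2 appears only in Carol's list, so Carol = 2.
The 6 still-open variables draw from only 6 values {0, 1, 3, 4, 6, 7}, so each is used; only Liam can be 4, hence Liam = 4.
Among the 5 still-open variables, 7 fits only Grace (and all 5 values in {0, 1, 3, 6, 7} must be used), so Grace = 7.
The 2 variables Erin and Dave are confined to {0, 6}, which locks those values in; drop them from Omar, Alice.
No further eliminations apply; Omar can still be any of 1, 3.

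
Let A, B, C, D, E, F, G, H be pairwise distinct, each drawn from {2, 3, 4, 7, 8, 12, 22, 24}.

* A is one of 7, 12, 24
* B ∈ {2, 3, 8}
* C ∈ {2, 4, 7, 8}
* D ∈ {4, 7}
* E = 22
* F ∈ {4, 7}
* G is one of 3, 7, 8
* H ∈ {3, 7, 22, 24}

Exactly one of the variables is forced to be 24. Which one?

E has just one choice, so E = 22. Remove 22 from H.
The 7 still-open variables draw from only 7 values {2, 3, 4, 7, 8, 12, 24}, so each is used; only A can be 12, hence A = 12.
Among the 6 still-open variables, 24 fits only H (and all 6 values in {2, 3, 4, 7, 8, 24} must be used), so H = 24.

H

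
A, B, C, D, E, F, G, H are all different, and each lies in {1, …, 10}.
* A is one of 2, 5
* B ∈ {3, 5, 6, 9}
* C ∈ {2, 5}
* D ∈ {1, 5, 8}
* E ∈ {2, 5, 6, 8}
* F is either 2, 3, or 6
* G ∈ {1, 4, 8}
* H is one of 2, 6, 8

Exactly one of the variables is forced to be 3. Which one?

The 8 variables together cover exactly {1, 2, 3, 4, 5, 6, 8, 9} — 8 values for 8 variables — and 4 appears only in G's list, so G = 4.
The 7 still-open variables together cover exactly {1, 2, 3, 5, 6, 8, 9} — 7 values for 7 variables — and 1 appears only in D's list, so D = 1.
The 6 still-open variables together cover exactly {2, 3, 5, 6, 8, 9} — 6 values for 6 variables — and 9 appears only in B's list, so B = 9.
The 5 still-open variables together cover exactly {2, 3, 5, 6, 8} — 5 values for 5 variables — and 3 appears only in F's list, so F = 3.

F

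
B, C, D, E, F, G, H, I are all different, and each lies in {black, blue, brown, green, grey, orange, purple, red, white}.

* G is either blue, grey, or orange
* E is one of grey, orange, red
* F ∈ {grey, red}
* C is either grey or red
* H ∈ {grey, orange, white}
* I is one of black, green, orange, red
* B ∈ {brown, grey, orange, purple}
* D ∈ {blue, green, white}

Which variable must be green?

The 2 variables C and F are confined to {grey, red}, which locks those values in; drop them from B, E, G, H, I.
E must be orange (only option left). Strike orange from B, G, H, I.
That leaves G = blue. Eliminate blue elsewhere: D.
H has just one choice, so H = white. Eliminate white elsewhere: D.
So green goes to D.

D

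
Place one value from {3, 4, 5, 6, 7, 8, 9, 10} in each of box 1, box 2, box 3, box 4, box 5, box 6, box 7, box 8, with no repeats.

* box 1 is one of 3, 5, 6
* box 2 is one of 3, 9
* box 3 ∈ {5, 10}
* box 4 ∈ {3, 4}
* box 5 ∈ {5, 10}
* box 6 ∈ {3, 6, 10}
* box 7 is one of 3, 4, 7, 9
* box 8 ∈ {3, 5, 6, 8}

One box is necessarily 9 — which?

Among the 8 variables, 7 fits only box 7 (and all 8 values in {3, 4, 5, 6, 7, 8, 9, 10} must be used), so box 7 = 7.
The 7 still-open variables draw from only 7 values {3, 4, 5, 6, 8, 9, 10}, so each is used; only box 4 can be 4, hence box 4 = 4.
The 6 still-open variables together cover exactly {3, 5, 6, 8, 9, 10} — 6 values for 6 variables — and 8 appears only in box 8's list, so box 8 = 8.
The 5 still-open variables draw from only 5 values {3, 5, 6, 9, 10}, so each is used; only box 2 can be 9, hence box 2 = 9.

box 2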